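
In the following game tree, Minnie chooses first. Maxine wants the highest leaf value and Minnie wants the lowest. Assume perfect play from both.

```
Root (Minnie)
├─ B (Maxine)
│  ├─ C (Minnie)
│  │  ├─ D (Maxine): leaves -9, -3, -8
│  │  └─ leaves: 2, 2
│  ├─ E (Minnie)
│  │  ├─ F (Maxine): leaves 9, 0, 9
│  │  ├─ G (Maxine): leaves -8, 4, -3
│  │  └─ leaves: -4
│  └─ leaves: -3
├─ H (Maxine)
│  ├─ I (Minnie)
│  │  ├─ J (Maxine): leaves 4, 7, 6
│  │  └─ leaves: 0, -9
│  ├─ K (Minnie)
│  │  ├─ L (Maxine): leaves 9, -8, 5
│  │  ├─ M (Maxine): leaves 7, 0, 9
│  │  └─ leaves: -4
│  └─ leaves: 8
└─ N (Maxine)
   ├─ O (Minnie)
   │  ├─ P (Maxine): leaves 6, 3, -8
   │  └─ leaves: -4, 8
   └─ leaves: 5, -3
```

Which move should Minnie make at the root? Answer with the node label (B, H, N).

B

D (Maxine): max(-9, -3, -8) = -3
C (Minnie): min(-3, 2, 2) = -3
F (Maxine): max(9, 0, 9) = 9
G (Maxine): max(-8, 4, -3) = 4
E (Minnie): min(9, 4, -4) = -4
B (Maxine): max(-3, -4, -3) = -3
J (Maxine): max(4, 7, 6) = 7
I (Minnie): min(7, 0, -9) = -9
L (Maxine): max(9, -8, 5) = 9
M (Maxine): max(7, 0, 9) = 9
K (Minnie): min(9, 9, -4) = -4
H (Maxine): max(-9, -4, 8) = 8
P (Maxine): max(6, 3, -8) = 6
O (Minnie): min(6, -4, 8) = -4
N (Maxine): max(-4, 5, -3) = 5
Root (Minnie): min(-3, 8, 5) = -3
Minnie picks the child with the lowest value: B (value -3).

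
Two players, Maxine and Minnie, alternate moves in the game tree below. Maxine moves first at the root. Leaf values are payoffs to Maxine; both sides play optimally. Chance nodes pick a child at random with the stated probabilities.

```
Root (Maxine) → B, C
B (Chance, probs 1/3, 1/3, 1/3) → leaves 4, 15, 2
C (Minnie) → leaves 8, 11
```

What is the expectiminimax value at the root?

B (Chance): 1/3·4 + 1/3·15 + 1/3·2 = 7
C (Minnie): min(8, 11) = 8
Root (Maxine): max(7, 8) = 8

8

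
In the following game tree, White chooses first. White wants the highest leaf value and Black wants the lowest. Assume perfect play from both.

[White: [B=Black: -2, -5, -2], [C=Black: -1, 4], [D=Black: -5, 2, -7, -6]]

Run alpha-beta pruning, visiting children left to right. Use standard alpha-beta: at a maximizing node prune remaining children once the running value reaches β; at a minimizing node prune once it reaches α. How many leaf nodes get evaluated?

6

B [α=-∞,β=+∞]: v=-5
C [α=-5,β=+∞]: v=-1
D [α=-1,β=+∞]: v=-5 after child 1 ≤ α → α-cutoff, skip 3
Root [α=-∞,β=+∞]: v=-1
Leaves evaluated: 6 of 9.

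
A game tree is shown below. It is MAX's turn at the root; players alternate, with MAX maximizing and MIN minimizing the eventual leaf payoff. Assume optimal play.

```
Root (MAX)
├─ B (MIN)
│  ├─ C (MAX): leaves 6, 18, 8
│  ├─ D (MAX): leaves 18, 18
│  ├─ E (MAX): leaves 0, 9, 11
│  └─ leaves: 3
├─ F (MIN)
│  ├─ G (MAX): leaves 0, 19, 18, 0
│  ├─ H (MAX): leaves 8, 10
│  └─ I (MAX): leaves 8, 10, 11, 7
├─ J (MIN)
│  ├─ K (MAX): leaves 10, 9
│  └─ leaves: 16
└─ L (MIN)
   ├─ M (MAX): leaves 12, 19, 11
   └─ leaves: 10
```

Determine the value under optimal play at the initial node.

C (MAX): max(6, 18, 8) = 18
D (MAX): max(18, 18) = 18
E (MAX): max(0, 9, 11) = 11
B (MIN): min(18, 18, 11, 3) = 3
G (MAX): max(0, 19, 18, 0) = 19
H (MAX): max(8, 10) = 10
I (MAX): max(8, 10, 11, 7) = 11
F (MIN): min(19, 10, 11) = 10
K (MAX): max(10, 9) = 10
J (MIN): min(10, 16) = 10
M (MAX): max(12, 19, 11) = 19
L (MIN): min(19, 10) = 10
Root (MAX): max(3, 10, 10, 10) = 10

10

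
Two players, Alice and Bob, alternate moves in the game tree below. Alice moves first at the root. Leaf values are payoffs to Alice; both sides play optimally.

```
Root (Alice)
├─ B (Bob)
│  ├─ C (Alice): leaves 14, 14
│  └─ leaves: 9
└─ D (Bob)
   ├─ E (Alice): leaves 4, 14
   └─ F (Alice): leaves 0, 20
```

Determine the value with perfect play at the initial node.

C (Alice): max(14, 14) = 14
B (Bob): min(14, 9) = 9
E (Alice): max(4, 14) = 14
F (Alice): max(0, 20) = 20
D (Bob): min(14, 20) = 14
Root (Alice): max(9, 14) = 14

14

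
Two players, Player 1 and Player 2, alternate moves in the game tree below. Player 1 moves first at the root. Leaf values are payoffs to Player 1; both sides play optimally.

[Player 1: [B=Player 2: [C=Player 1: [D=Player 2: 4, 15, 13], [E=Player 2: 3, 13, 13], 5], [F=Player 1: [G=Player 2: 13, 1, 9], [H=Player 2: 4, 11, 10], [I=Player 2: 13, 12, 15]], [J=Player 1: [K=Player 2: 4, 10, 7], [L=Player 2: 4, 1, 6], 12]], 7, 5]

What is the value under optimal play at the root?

7

D (Player 2): min(4, 15, 13) = 4
E (Player 2): min(3, 13, 13) = 3
C (Player 1): max(4, 3, 5) = 5
G (Player 2): min(13, 1, 9) = 1
H (Player 2): min(4, 11, 10) = 4
I (Player 2): min(13, 12, 15) = 12
F (Player 1): max(1, 4, 12) = 12
K (Player 2): min(4, 10, 7) = 4
L (Player 2): min(4, 1, 6) = 1
J (Player 1): max(4, 1, 12) = 12
B (Player 2): min(5, 12, 12) = 5
Root (Player 1): max(5, 7, 5) = 7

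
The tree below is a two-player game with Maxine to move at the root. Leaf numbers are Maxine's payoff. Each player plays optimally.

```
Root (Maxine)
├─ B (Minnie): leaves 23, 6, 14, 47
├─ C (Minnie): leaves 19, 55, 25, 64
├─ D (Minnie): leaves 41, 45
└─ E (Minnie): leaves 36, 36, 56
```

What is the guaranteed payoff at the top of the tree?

B (Minnie): min(23, 6, 14, 47) = 6
C (Minnie): min(19, 55, 25, 64) = 19
D (Minnie): min(41, 45) = 41
E (Minnie): min(36, 36, 56) = 36
Root (Maxine): max(6, 19, 41, 36) = 41

41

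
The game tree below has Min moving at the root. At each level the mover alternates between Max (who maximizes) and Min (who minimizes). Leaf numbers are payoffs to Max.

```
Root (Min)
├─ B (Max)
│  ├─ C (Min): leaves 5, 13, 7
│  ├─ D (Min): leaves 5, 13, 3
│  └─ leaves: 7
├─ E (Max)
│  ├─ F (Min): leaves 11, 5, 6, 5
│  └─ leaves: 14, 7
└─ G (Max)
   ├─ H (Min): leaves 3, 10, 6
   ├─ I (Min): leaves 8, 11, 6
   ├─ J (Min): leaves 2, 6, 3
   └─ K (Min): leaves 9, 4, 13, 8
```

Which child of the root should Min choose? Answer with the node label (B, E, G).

C (Min): min(5, 13, 7) = 5
D (Min): min(5, 13, 3) = 3
B (Max): max(5, 3, 7) = 7
F (Min): min(11, 5, 6, 5) = 5
E (Max): max(5, 14, 7) = 14
H (Min): min(3, 10, 6) = 3
I (Min): min(8, 11, 6) = 6
J (Min): min(2, 6, 3) = 2
K (Min): min(9, 4, 13, 8) = 4
G (Max): max(3, 6, 2, 4) = 6
Root (Min): min(7, 14, 6) = 6
Min picks the child with the lowest value: G (value 6).

G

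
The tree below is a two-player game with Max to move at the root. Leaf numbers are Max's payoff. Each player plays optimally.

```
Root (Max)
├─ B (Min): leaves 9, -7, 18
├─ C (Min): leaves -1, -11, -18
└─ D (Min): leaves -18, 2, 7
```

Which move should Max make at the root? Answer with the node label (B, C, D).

B (Min): min(9, -7, 18) = -7
C (Min): min(-1, -11, -18) = -18
D (Min): min(-18, 2, 7) = -18
Root (Max): max(-7, -18, -18) = -7
Max picks the child with the highest value: B (value -7).

B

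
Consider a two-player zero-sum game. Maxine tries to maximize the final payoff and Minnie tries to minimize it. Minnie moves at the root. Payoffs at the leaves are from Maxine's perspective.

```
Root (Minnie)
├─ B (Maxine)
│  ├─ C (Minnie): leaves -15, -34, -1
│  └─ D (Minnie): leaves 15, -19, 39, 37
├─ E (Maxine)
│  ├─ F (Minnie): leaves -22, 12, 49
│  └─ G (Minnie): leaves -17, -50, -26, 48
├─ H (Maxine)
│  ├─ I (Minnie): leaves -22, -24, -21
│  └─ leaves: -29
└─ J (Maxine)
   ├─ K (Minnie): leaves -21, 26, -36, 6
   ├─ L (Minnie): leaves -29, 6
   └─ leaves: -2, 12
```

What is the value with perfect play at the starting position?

C (Minnie): min(-15, -34, -1) = -34
D (Minnie): min(15, -19, 39, 37) = -19
B (Maxine): max(-34, -19) = -19
F (Minnie): min(-22, 12, 49) = -22
G (Minnie): min(-17, -50, -26, 48) = -50
E (Maxine): max(-22, -50) = -22
I (Minnie): min(-22, -24, -21) = -24
H (Maxine): max(-24, -29) = -24
K (Minnie): min(-21, 26, -36, 6) = -36
L (Minnie): min(-29, 6) = -29
J (Maxine): max(-36, -29, -2, 12) = 12
Root (Minnie): min(-19, -22, -24, 12) = -24

-24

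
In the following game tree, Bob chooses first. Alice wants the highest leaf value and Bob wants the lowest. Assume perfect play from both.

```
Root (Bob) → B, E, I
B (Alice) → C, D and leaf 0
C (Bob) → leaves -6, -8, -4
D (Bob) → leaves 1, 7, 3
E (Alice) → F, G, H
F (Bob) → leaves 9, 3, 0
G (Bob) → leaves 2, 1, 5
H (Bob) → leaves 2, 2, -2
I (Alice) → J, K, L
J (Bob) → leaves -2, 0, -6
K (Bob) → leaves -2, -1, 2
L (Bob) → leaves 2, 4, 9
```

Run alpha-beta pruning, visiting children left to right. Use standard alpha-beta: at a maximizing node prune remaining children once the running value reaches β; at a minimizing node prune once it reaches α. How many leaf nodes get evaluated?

22

C [α=-∞,β=+∞]: v=-8
D [α=-8,β=+∞]: v=1
B [α=-∞,β=+∞]: v=1
F [α=-∞,β=1]: v=0
G [α=0,β=1]: v=1
E [α=-∞,β=1]: v=1 after child 2 ≥ β → β-cutoff, skip 1
J [α=-∞,β=1]: v=-6
K [α=-6,β=1]: v=-2
L [α=-2,β=1]: v=2
I [α=-∞,β=1]: v=2
Root [α=-∞,β=+∞]: v=1
Leaves evaluated: 22 of 25.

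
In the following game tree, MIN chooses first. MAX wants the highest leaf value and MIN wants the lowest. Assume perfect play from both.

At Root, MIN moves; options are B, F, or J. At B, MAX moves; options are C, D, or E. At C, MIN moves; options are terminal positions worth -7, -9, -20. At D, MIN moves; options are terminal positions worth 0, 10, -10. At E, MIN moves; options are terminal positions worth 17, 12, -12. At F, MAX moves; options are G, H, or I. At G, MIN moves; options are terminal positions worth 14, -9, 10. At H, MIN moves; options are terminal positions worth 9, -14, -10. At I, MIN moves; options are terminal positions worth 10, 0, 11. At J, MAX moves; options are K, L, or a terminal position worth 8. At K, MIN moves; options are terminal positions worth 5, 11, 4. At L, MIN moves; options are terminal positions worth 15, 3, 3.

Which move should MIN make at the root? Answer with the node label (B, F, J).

B

C (MIN): min(-7, -9, -20) = -20
D (MIN): min(0, 10, -10) = -10
E (MIN): min(17, 12, -12) = -12
B (MAX): max(-20, -10, -12) = -10
G (MIN): min(14, -9, 10) = -9
H (MIN): min(9, -14, -10) = -14
I (MIN): min(10, 0, 11) = 0
F (MAX): max(-9, -14, 0) = 0
K (MIN): min(5, 11, 4) = 4
L (MIN): min(15, 3, 3) = 3
J (MAX): max(4, 3, 8) = 8
Root (MIN): min(-10, 0, 8) = -10
MIN picks the child with the lowest value: B (value -10).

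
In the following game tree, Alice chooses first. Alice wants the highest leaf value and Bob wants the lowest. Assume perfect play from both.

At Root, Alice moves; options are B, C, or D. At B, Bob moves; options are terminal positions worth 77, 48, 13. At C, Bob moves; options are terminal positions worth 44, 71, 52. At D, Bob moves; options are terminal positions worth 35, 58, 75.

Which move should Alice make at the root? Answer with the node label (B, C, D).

B (Bob): min(77, 48, 13) = 13
C (Bob): min(44, 71, 52) = 44
D (Bob): min(35, 58, 75) = 35
Root (Alice): max(13, 44, 35) = 44
Alice picks the child with the highest value: C (value 44).

C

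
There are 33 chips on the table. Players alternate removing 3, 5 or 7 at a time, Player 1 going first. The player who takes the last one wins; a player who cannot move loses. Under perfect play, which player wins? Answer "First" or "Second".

W/L table (W = player to move can force a win):
i:   0  1  2  3  4  5  6  7  8  9 10 11 12 13 14 15 16 17 18 19 20 21 22 23 24 25 26 27 28 29 30 31 32 33
     L  L  L  W  W  W  W  W  W  W  L  L  L  W  W  W  W  W  W  W  L  L  L  W  W  W  W  W  W  W  L  L  L  W
Position 33 is W, so the first player wins.

First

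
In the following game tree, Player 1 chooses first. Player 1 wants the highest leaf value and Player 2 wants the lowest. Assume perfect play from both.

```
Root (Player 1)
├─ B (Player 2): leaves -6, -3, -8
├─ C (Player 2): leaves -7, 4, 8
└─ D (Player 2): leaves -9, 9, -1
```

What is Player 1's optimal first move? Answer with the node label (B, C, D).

B (Player 2): min(-6, -3, -8) = -8
C (Player 2): min(-7, 4, 8) = -7
D (Player 2): min(-9, 9, -1) = -9
Root (Player 1): max(-8, -7, -9) = -7
Player 1 picks the child with the highest value: C (value -7).

C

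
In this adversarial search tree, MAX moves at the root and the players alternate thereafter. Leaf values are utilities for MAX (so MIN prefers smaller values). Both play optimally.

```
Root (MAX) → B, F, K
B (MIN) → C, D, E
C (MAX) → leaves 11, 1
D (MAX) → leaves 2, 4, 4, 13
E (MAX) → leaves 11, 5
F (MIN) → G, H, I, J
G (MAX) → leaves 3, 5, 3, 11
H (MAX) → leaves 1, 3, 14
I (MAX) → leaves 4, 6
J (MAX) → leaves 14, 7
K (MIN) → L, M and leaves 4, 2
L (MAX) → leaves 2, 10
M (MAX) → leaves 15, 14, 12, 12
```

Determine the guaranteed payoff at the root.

11

C (MAX): max(11, 1) = 11
D (MAX): max(2, 4, 4, 13) = 13
E (MAX): max(11, 5) = 11
B (MIN): min(11, 13, 11) = 11
G (MAX): max(3, 5, 3, 11) = 11
H (MAX): max(1, 3, 14) = 14
I (MAX): max(4, 6) = 6
J (MAX): max(14, 7) = 14
F (MIN): min(11, 14, 6, 14) = 6
L (MAX): max(2, 10) = 10
M (MAX): max(15, 14, 12, 12) = 15
K (MIN): min(10, 15, 4, 2) = 2
Root (MAX): max(11, 6, 2) = 11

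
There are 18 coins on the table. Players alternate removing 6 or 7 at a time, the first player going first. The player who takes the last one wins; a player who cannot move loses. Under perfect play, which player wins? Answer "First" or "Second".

i:   0  1  2  3  4  5  6  7  8  9 10 11 12 13 14 15 16 17 18
     L  L  L  L  L  L  W  W  W  W  W  W  W  L  L  L  L  L  L
Position 18 is L, so the second player wins.

Second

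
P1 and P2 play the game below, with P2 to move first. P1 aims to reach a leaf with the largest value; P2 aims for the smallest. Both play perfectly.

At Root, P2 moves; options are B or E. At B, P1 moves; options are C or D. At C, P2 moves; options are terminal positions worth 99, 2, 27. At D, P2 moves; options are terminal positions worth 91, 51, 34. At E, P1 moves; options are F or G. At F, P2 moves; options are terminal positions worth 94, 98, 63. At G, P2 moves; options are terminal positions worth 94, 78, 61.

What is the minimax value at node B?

C: min(99, 2, 27) = 2
D: min(91, 51, 34) = 34
B: max(2, 34) = 34

34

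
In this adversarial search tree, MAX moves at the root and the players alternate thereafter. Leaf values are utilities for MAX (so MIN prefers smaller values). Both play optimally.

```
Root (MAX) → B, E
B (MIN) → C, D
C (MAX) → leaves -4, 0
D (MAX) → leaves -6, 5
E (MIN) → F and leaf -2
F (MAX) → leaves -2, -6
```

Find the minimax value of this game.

0

C (MAX): max(-4, 0) = 0
D (MAX): max(-6, 5) = 5
B (MIN): min(0, 5) = 0
F (MAX): max(-2, -6) = -2
E (MIN): min(-2, -2) = -2
Root (MAX): max(0, -2) = 0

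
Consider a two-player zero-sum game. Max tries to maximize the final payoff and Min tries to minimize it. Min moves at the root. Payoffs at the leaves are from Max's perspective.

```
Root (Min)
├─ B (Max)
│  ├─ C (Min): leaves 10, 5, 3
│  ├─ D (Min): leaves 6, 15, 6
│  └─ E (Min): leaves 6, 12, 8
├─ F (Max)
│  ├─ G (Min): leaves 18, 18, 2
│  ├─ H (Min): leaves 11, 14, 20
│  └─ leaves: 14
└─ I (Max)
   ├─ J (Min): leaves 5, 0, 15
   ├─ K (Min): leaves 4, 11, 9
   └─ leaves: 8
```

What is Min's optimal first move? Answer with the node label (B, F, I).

B

C (Min): min(10, 5, 3) = 3
D (Min): min(6, 15, 6) = 6
E (Min): min(6, 12, 8) = 6
B (Max): max(3, 6, 6) = 6
G (Min): min(18, 18, 2) = 2
H (Min): min(11, 14, 20) = 11
F (Max): max(2, 11, 14) = 14
J (Min): min(5, 0, 15) = 0
K (Min): min(4, 11, 9) = 4
I (Max): max(0, 4, 8) = 8
Root (Min): min(6, 14, 8) = 6
Min picks the child with the lowest value: B (value 6).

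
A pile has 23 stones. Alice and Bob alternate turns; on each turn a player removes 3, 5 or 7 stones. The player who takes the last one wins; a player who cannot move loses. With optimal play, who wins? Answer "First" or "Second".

W/L table (W = player to move can force a win):
i:   0  1  2  3  4  5  6  7  8  9 10 11 12 13 14 15 16 17 18 19 20 21 22 23
     L  L  L  W  W  W  W  W  W  W  L  L  L  W  W  W  W  W  W  W  L  L  L  W
Position 23 is W, so the first player wins.

First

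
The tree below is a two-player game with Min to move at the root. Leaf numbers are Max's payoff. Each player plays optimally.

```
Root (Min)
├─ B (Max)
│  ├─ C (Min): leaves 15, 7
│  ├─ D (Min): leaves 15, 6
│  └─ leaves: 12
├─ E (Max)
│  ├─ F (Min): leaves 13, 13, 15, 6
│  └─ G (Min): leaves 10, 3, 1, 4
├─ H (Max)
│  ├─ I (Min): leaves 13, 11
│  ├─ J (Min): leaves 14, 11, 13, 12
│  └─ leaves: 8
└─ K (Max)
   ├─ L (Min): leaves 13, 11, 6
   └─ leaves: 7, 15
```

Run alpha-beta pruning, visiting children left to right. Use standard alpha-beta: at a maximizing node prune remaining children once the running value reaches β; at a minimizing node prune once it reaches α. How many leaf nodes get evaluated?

C [α=-∞,β=+∞]: v=7
D [α=7,β=+∞]: v=6
B [α=-∞,β=+∞]: v=12
F [α=-∞,β=12]: v=6
G [α=6,β=12]: v=3 after child 2 ≤ α → α-cutoff, skip 2
E [α=-∞,β=12]: v=6
I [α=-∞,β=6]: v=11
H [α=-∞,β=6]: v=11 after child 1 ≥ β → β-cutoff, skip 2
L [α=-∞,β=6]: v=6
K [α=-∞,β=6]: v=6 after child 1 ≥ β → β-cutoff, skip 2
Root [α=-∞,β=+∞]: v=6
Leaves evaluated: 16 of 25.

16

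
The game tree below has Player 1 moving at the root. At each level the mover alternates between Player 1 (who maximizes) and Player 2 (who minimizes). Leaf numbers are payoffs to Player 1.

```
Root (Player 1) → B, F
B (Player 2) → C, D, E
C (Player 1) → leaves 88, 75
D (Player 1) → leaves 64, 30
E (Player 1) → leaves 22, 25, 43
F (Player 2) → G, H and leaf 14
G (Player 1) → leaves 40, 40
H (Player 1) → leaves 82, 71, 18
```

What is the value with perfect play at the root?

C (Player 1): max(88, 75) = 88
D (Player 1): max(64, 30) = 64
E (Player 1): max(22, 25, 43) = 43
B (Player 2): min(88, 64, 43) = 43
G (Player 1): max(40, 40) = 40
H (Player 1): max(82, 71, 18) = 82
F (Player 2): min(40, 82, 14) = 14
Root (Player 1): max(43, 14) = 43

43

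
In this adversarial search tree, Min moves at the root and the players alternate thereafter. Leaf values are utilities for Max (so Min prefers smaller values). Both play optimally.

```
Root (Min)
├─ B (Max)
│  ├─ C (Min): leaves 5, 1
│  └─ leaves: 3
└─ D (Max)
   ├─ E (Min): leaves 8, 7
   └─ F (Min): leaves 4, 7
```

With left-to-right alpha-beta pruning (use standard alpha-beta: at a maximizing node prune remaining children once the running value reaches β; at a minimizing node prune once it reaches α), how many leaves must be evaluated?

5

C [α=-∞,β=+∞]: v=1
B [α=-∞,β=+∞]: v=3
E [α=-∞,β=3]: v=7
D [α=-∞,β=3]: v=7 after child 1 ≥ β → β-cutoff, skip 1
Root [α=-∞,β=+∞]: v=3
Leaves evaluated: 5 of 7.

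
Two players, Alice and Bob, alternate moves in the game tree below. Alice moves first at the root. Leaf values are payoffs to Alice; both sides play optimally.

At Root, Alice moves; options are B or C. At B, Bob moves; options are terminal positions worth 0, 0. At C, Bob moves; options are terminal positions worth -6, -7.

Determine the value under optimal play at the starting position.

B (Bob): min(0, 0) = 0
C (Bob): min(-6, -7) = -7
Root (Alice): max(0, -7) = 0

0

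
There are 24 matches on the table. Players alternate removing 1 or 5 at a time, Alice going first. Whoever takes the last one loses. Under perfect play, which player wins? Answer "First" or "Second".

First

Mark each pile size as W (mover wins) or L (mover loses):
i:   0  1  2  3  4  5  6  7  8  9 10 11 12 13 14 15 16 17 18 19 20 21 22 23 24
     W  L  W  L  W  L  W  L  W  L  W  L  W  L  W  L  W  L  W  L  W  L  W  L  W
Position 24 is W, so the first player wins.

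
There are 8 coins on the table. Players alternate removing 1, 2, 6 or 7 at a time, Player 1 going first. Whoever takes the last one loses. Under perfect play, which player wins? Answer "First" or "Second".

Positions where the player to move wins (W) vs loses (L):
i:   0  1  2  3  4  5  6  7  8
     W  L  W  W  L  W  W  W  W
Position 8 is W, so the first player wins.

First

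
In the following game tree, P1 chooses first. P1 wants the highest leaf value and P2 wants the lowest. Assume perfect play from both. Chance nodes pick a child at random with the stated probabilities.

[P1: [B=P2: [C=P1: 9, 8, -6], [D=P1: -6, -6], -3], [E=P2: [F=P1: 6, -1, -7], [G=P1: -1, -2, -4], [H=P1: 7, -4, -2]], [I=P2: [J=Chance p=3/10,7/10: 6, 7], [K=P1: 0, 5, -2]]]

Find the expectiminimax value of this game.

C (P1): max(9, 8, -6) = 9
D (P1): max(-6, -6) = -6
B (P2): min(9, -6, -3) = -6
F (P1): max(6, -1, -7) = 6
G (P1): max(-1, -2, -4) = -1
H (P1): max(7, -4, -2) = 7
E (P2): min(6, -1, 7) = -1
J (Chance): 3/10·6 + 7/10·7 = 6.7
K (P1): max(0, 5, -2) = 5
I (P2): min(6.7, 5) = 5
Root (P1): max(-6, -1, 5) = 5

5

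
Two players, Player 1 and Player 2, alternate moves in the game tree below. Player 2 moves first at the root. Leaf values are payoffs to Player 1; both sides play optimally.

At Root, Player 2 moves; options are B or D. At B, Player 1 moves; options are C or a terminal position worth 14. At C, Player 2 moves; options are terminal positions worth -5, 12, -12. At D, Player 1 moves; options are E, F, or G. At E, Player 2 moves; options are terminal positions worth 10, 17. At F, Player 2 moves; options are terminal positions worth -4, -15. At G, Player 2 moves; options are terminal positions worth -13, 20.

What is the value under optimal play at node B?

14

C: min(-5, 12, -12) = -12
B: max(-12, 14) = 14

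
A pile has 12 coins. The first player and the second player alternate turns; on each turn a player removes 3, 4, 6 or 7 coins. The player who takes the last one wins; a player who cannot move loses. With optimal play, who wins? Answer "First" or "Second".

i:   0  1  2  3  4  5  6  7  8  9 10 11 12
     L  L  L  W  W  W  W  W  W  W  L  L  L
Position 12 is L, so the second player wins.

Second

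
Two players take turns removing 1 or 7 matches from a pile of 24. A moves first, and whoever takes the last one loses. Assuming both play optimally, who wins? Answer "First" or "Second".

First

Compute winning (W) and losing (L) positions by backward induction:
i:   0  1  2  3  4  5  6  7  8  9 10 11 12 13 14 15 16 17 18 19 20 21 22 23 24
     W  L  W  L  W  L  W  L  W  L  W  L  W  L  W  L  W  L  W  L  W  L  W  L  W
Position 24 is W, so the first player wins.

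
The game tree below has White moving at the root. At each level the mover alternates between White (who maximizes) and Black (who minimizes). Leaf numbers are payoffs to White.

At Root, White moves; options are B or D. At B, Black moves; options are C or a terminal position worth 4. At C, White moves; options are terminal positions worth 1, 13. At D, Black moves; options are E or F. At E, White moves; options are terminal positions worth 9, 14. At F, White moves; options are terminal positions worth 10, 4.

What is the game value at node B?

4

C: max(1, 13) = 13
B: min(13, 4) = 4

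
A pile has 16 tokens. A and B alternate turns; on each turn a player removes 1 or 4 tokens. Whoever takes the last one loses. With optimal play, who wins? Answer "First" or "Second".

Positions where the player to move wins (W) vs loses (L):
i:   0  1  2  3  4  5  6  7  8  9 10 11 12 13 14 15 16
     W  L  W  L  W  W  L  W  L  W  W  L  W  L  W  W  L
Position 16 is L, so the second player wins.

Second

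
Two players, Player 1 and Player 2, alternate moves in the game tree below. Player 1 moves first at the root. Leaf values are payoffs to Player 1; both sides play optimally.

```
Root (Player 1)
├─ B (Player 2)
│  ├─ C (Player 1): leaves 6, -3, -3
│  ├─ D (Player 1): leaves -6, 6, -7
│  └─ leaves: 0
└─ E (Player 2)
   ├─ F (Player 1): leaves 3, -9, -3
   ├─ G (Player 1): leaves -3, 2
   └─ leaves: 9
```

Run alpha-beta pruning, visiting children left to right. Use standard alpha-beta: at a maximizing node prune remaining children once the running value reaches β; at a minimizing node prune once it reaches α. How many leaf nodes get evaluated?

12

C [α=-∞,β=+∞]: v=6
D [α=-∞,β=6]: v=6 after child 2 ≥ β → β-cutoff, skip 1
B [α=-∞,β=+∞]: v=0
F [α=0,β=+∞]: v=3
G [α=0,β=3]: v=2
E [α=0,β=+∞]: v=2
Root [α=-∞,β=+∞]: v=2
Leaves evaluated: 12 of 13.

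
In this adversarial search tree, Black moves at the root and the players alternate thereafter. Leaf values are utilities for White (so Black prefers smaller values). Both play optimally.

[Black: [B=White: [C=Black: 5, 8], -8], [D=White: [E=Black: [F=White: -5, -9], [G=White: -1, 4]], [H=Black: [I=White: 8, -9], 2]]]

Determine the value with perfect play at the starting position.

C (Black): min(5, 8) = 5
B (White): max(5, -8) = 5
F (White): max(-5, -9) = -5
G (White): max(-1, 4) = 4
E (Black): min(-5, 4) = -5
I (White): max(8, -9) = 8
H (Black): min(8, 2) = 2
D (White): max(-5, 2) = 2
Root (Black): min(5, 2) = 2

2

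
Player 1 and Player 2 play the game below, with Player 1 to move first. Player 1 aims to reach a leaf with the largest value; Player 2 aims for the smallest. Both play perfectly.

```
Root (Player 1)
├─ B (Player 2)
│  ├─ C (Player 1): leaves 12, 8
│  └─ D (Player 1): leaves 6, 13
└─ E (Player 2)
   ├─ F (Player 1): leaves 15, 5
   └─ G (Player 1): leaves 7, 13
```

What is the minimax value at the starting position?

13

C (Player 1): max(12, 8) = 12
D (Player 1): max(6, 13) = 13
B (Player 2): min(12, 13) = 12
F (Player 1): max(15, 5) = 15
G (Player 1): max(7, 13) = 13
E (Player 2): min(15, 13) = 13
Root (Player 1): max(12, 13) = 13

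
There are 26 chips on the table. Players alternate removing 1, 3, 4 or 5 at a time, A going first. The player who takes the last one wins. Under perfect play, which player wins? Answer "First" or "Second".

Second

Mark each pile size as W (mover wins) or L (mover loses):
i:   0  1  2  3  4  5  6  7  8  9 10 11 12 13 14 15 16 17 18 19 20 21 22 23 24 25 26
     L  W  L  W  W  W  W  W  L  W  L  W  W  W  W  W  L  W  L  W  W  W  W  W  L  W  L
Position 26 is L, so the second player wins.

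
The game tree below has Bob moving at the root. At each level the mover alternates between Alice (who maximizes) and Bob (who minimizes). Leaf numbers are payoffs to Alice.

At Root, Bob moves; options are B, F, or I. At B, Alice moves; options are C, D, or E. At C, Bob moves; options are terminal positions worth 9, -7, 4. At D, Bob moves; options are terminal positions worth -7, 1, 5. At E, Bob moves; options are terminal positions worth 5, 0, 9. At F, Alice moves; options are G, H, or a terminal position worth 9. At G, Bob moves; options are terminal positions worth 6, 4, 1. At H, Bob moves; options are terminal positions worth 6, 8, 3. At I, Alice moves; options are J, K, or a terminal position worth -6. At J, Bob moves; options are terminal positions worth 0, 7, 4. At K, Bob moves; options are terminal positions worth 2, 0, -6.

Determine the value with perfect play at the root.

C (Bob): min(9, -7, 4) = -7
D (Bob): min(-7, 1, 5) = -7
E (Bob): min(5, 0, 9) = 0
B (Alice): max(-7, -7, 0) = 0
G (Bob): min(6, 4, 1) = 1
H (Bob): min(6, 8, 3) = 3
F (Alice): max(1, 3, 9) = 9
J (Bob): min(0, 7, 4) = 0
K (Bob): min(2, 0, -6) = -6
I (Alice): max(0, -6, -6) = 0
Root (Bob): min(0, 9, 0) = 0

0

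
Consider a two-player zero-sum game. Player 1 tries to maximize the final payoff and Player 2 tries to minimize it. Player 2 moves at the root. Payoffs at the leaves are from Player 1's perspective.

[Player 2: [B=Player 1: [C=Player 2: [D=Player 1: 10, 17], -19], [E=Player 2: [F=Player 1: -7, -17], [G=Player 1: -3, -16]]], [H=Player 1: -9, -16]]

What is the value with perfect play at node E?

F: max(-7, -17) = -7
G: max(-3, -16) = -3
E: min(-7, -3) = -7

-7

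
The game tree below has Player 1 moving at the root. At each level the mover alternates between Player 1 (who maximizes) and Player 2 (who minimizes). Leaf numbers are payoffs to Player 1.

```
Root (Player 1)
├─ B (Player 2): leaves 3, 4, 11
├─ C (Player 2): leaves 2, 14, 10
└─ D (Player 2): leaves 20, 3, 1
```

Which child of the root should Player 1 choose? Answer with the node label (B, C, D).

B

B (Player 2): min(3, 4, 11) = 3
C (Player 2): min(2, 14, 10) = 2
D (Player 2): min(20, 3, 1) = 1
Root (Player 1): max(3, 2, 1) = 3
Player 1 picks the child with the highest value: B (value 3).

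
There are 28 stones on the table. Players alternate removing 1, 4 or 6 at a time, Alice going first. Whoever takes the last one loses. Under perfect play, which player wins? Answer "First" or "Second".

i:   0  1  2  3  4  5  6  7  8  9 10 11 12 13 14 15 16 17 18 19 20 21 22 23 24 25 26 27 28
     W  L  W  L  W  W  L  W  L  W  W  L  W  L  W  W  L  W  L  W  W  L  W  L  W  W  L  W  L
Position 28 is L, so the second player wins.

Second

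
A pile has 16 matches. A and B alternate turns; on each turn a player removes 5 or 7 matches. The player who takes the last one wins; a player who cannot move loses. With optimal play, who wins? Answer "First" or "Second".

Second

Mark each pile size as W (mover wins) or L (mover loses):
i:   0  1  2  3  4  5  6  7  8  9 10 11 12 13 14 15 16
     L  L  L  L  L  W  W  W  W  W  W  W  L  L  L  L  L
Position 16 is L, so the second player wins.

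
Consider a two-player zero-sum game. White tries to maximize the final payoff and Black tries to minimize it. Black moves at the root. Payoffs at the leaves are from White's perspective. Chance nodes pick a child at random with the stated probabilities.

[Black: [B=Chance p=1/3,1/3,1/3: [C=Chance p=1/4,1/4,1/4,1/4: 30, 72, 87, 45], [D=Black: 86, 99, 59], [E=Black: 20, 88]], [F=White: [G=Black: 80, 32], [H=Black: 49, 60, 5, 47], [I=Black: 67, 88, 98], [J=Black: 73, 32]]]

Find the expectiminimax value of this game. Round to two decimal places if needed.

C (Chance): 1/4·30 + 1/4·72 + 1/4·87 + 1/4·45 = 58.5
D (Black): min(86, 99, 59) = 59
E (Black): min(20, 88) = 20
B (Chance): 1/3·58.5 + 1/3·59 + 1/3·20 = 45.83
G (Black): min(80, 32) = 32
H (Black): min(49, 60, 5, 47) = 5
I (Black): min(67, 88, 98) = 67
J (Black): min(73, 32) = 32
F (White): max(32, 5, 67, 32) = 67
Root (Black): min(45.83, 67) = 45.83

45.83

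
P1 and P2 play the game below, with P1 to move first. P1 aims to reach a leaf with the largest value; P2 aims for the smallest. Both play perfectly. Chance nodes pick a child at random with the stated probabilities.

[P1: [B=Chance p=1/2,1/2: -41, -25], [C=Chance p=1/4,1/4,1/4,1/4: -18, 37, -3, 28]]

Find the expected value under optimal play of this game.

B (Chance): 1/2·-41 + 1/2·-25 = -33
C (Chance): 1/4·-18 + 1/4·37 + 1/4·-3 + 1/4·28 = 11
Root (P1): max(-33, 11) = 11

11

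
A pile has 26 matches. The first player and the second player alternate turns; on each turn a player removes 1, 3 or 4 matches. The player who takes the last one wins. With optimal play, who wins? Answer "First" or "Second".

First

Compute winning (W) and losing (L) positions by backward induction:
i:   0  1  2  3  4  5  6  7  8  9 10 11 12 13 14 15 16 17 18 19 20 21 22 23 24 25 26
     L  W  L  W  W  W  W  L  W  L  W  W  W  W  L  W  L  W  W  W  W  L  W  L  W  W  W
Position 26 is W, so the first player wins.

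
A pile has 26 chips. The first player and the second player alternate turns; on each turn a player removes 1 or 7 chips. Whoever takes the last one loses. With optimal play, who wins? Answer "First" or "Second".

First

Positions where the player to move wins (W) vs loses (L):
i:   0  1  2  3  4  5  6  7  8  9 10 11 12 13 14 15 16 17 18 19 20 21 22 23 24 25 26
     W  L  W  L  W  L  W  L  W  L  W  L  W  L  W  L  W  L  W  L  W  L  W  L  W  L  W
Position 26 is W, so the first player wins.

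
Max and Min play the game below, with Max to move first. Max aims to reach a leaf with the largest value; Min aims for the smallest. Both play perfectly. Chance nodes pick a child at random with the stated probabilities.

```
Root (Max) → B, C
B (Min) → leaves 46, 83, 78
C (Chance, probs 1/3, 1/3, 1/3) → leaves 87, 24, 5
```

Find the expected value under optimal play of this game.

B (Min): min(46, 83, 78) = 46
C (Chance): 1/3·87 + 1/3·24 + 1/3·5 = 38.67
Root (Max): max(46, 38.67) = 46

46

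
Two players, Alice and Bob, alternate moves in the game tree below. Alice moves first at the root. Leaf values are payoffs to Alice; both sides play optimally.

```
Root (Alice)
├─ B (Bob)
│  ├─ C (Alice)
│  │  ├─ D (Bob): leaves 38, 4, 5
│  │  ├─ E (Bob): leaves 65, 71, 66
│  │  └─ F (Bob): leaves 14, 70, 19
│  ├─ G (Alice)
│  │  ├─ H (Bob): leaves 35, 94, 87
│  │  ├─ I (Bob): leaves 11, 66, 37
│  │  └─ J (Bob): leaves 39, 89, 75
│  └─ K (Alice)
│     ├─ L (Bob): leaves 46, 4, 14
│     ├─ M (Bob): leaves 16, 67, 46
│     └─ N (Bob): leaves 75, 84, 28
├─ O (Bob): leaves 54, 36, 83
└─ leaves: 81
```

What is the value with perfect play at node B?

28

D: min(38, 4, 5) = 4
E: min(65, 71, 66) = 65
F: min(14, 70, 19) = 14
C: max(4, 65, 14) = 65
H: min(35, 94, 87) = 35
I: min(11, 66, 37) = 11
J: min(39, 89, 75) = 39
G: max(35, 11, 39) = 39
L: min(46, 4, 14) = 4
M: min(16, 67, 46) = 16
N: min(75, 84, 28) = 28
K: max(4, 16, 28) = 28
B: min(65, 39, 28) = 28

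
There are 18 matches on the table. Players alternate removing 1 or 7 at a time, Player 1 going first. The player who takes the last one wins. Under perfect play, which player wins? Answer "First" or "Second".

Second

Positions where the player to move wins (W) vs loses (L):
i:   0  1  2  3  4  5  6  7  8  9 10 11 12 13 14 15 16 17 18
     L  W  L  W  L  W  L  W  L  W  L  W  L  W  L  W  L  W  L
Position 18 is L, so the second player wins.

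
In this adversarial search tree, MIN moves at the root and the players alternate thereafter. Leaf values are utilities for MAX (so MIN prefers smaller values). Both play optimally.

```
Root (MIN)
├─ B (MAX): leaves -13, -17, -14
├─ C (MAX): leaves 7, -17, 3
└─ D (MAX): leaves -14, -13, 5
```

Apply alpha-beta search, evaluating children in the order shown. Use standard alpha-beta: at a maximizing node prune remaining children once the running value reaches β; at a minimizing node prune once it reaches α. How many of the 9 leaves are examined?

6

B [α=-∞,β=+∞]: v=-13
C [α=-∞,β=-13]: v=7 after child 1 ≥ β → β-cutoff, skip 2
D [α=-∞,β=-13]: v=-13 after child 2 ≥ β → β-cutoff, skip 1
Root [α=-∞,β=+∞]: v=-13
Leaves evaluated: 6 of 9.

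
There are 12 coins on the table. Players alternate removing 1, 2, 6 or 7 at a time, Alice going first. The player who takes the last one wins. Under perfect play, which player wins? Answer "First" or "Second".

First

Positions where the player to move wins (W) vs loses (L):
i:   0  1  2  3  4  5  6  7  8  9 10 11 12
     L  W  W  L  W  W  W  W  L  W  W  L  W
Position 12 is W, so the first player wins.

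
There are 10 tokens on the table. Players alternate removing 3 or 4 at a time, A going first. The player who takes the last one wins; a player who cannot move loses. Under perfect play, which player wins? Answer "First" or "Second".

Mark each pile size as W (mover wins) or L (mover loses):
i:   0  1  2  3  4  5  6  7  8  9 10
     L  L  L  W  W  W  W  L  L  L  W
Position 10 is W, so the first player wins.

First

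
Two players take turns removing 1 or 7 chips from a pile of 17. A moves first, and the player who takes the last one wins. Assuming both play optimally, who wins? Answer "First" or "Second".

W/L table (W = player to move can force a win):
i:   0  1  2  3  4  5  6  7  8  9 10 11 12 13 14 15 16 17
     L  W  L  W  L  W  L  W  L  W  L  W  L  W  L  W  L  W
Position 17 is W, so the first player wins.

First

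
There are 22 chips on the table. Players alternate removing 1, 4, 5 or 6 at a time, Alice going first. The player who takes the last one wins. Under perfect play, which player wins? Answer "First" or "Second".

First

Positions where the player to move wins (W) vs loses (L):
i:   0  1  2  3  4  5  6  7  8  9 10 11 12 13 14 15 16 17 18 19 20 21 22
     L  W  L  W  W  W  W  W  W  L  W  L  W  W  W  W  W  W  L  W  L  W  W
Position 22 is W, so the first player wins.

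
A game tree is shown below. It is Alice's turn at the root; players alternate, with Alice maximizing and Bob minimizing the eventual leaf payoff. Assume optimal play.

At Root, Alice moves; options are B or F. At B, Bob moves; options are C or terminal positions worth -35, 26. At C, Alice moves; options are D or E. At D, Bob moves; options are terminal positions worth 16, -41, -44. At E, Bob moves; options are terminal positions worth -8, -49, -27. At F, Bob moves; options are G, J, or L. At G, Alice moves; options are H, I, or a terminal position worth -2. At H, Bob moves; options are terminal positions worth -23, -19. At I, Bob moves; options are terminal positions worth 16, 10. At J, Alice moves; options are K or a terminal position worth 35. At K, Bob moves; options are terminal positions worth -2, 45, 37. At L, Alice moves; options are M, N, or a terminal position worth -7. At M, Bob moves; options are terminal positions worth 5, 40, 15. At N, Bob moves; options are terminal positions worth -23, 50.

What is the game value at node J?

35

K: min(-2, 45, 37) = -2
J: max(-2, 35) = 35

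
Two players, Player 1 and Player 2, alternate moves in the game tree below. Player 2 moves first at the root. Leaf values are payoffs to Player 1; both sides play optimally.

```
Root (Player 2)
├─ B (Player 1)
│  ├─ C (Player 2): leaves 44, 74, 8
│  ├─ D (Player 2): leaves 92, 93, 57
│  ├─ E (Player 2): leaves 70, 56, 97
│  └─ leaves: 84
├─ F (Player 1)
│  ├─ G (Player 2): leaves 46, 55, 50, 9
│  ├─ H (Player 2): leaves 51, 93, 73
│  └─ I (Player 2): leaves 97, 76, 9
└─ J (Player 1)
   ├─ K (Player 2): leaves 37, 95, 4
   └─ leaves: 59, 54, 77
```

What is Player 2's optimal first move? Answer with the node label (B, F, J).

F

C (Player 2): min(44, 74, 8) = 8
D (Player 2): min(92, 93, 57) = 57
E (Player 2): min(70, 56, 97) = 56
B (Player 1): max(8, 57, 56, 84) = 84
G (Player 2): min(46, 55, 50, 9) = 9
H (Player 2): min(51, 93, 73) = 51
I (Player 2): min(97, 76, 9) = 9
F (Player 1): max(9, 51, 9) = 51
K (Player 2): min(37, 95, 4) = 4
J (Player 1): max(4, 59, 54, 77) = 77
Root (Player 2): min(84, 51, 77) = 51
Player 2 picks the child with the lowest value: F (value 51).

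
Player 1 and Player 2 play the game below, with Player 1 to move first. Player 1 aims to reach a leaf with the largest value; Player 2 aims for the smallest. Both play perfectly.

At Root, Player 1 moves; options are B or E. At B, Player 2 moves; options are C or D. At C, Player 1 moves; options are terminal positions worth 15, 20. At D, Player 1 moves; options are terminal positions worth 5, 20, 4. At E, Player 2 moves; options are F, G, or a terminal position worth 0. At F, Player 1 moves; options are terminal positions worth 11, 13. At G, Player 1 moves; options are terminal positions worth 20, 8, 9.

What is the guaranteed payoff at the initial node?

20

C (Player 1): max(15, 20) = 20
D (Player 1): max(5, 20, 4) = 20
B (Player 2): min(20, 20) = 20
F (Player 1): max(11, 13) = 13
G (Player 1): max(20, 8, 9) = 20
E (Player 2): min(13, 20, 0) = 0
Root (Player 1): max(20, 0) = 20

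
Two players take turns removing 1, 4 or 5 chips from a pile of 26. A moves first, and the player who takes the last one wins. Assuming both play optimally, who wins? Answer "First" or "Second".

Second

Positions where the player to move wins (W) vs loses (L):
i:   0  1  2  3  4  5  6  7  8  9 10 11 12 13 14 15 16 17 18 19 20 21 22 23 24 25 26
     L  W  L  W  W  W  W  W  L  W  L  W  W  W  W  W  L  W  L  W  W  W  W  W  L  W  L
Position 26 is L, so the second player wins.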